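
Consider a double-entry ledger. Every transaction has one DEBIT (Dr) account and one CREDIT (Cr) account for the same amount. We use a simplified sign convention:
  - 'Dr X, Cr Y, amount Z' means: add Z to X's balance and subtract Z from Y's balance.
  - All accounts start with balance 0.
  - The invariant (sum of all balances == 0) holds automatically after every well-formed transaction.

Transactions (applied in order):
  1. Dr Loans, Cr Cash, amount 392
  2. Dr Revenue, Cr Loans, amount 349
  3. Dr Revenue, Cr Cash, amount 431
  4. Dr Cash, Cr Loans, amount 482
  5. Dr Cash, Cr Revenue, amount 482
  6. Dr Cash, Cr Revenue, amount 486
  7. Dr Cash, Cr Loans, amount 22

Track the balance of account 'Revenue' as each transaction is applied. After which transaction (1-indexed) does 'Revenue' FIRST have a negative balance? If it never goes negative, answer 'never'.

After txn 1: Revenue=0
After txn 2: Revenue=349
After txn 3: Revenue=780
After txn 4: Revenue=780
After txn 5: Revenue=298
After txn 6: Revenue=-188

Answer: 6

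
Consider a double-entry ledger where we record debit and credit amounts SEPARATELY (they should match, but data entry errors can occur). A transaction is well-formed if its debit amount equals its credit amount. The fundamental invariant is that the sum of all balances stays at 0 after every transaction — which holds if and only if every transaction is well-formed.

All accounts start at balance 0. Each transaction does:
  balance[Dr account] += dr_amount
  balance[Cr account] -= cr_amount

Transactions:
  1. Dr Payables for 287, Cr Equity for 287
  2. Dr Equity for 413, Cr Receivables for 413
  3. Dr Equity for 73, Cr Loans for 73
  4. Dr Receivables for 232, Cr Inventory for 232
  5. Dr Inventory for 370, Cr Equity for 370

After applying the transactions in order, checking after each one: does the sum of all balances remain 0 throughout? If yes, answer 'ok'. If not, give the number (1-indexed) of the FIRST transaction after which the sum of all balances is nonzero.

After txn 1: dr=287 cr=287 sum_balances=0
After txn 2: dr=413 cr=413 sum_balances=0
After txn 3: dr=73 cr=73 sum_balances=0
After txn 4: dr=232 cr=232 sum_balances=0
After txn 5: dr=370 cr=370 sum_balances=0

Answer: ok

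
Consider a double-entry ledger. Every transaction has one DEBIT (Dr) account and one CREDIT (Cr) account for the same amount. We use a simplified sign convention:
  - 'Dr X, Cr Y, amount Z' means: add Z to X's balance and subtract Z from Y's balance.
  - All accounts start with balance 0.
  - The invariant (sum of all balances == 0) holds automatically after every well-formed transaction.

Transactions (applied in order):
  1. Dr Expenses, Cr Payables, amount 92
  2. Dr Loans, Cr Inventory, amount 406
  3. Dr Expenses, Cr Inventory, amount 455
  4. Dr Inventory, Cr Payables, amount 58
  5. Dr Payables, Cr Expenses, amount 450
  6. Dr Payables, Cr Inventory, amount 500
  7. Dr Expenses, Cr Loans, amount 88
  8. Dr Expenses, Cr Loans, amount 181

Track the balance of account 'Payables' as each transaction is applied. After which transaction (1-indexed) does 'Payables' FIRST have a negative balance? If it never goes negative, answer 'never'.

Answer: 1

Derivation:
After txn 1: Payables=-92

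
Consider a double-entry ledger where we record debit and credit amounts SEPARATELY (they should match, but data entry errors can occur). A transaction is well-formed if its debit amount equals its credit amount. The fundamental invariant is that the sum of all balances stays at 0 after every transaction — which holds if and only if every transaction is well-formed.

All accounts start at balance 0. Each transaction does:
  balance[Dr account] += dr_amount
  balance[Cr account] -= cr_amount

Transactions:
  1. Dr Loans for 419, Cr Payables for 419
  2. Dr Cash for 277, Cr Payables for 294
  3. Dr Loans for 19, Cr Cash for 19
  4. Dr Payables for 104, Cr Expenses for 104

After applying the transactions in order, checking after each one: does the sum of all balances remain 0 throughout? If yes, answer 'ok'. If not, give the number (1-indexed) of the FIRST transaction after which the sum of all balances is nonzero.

Answer: 2

Derivation:
After txn 1: dr=419 cr=419 sum_balances=0
After txn 2: dr=277 cr=294 sum_balances=-17
After txn 3: dr=19 cr=19 sum_balances=-17
After txn 4: dr=104 cr=104 sum_balances=-17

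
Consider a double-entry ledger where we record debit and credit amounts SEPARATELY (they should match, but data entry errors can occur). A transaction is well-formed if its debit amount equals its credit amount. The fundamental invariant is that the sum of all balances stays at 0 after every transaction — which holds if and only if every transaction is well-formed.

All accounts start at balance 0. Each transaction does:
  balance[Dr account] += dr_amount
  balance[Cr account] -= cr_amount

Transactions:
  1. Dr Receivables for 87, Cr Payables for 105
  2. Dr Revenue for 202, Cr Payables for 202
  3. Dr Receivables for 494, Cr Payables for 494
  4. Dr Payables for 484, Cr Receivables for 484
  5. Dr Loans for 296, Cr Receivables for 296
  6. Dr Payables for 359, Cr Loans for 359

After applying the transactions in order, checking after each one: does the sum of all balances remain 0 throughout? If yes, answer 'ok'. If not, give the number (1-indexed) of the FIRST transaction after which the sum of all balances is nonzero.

Answer: 1

Derivation:
After txn 1: dr=87 cr=105 sum_balances=-18
After txn 2: dr=202 cr=202 sum_balances=-18
After txn 3: dr=494 cr=494 sum_balances=-18
After txn 4: dr=484 cr=484 sum_balances=-18
After txn 5: dr=296 cr=296 sum_balances=-18
After txn 6: dr=359 cr=359 sum_balances=-18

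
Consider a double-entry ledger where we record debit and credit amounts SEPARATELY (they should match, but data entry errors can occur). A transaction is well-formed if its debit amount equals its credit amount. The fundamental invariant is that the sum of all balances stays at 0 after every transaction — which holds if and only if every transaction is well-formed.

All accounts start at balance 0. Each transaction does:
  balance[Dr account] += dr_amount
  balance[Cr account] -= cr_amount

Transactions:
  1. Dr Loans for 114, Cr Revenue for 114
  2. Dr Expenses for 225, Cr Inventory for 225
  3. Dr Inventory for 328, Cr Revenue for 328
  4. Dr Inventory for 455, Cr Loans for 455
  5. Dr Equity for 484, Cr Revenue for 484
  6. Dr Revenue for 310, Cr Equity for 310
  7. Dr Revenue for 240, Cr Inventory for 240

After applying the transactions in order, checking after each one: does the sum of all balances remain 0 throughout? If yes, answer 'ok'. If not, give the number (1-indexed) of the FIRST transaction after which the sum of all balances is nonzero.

Answer: ok

Derivation:
After txn 1: dr=114 cr=114 sum_balances=0
After txn 2: dr=225 cr=225 sum_balances=0
After txn 3: dr=328 cr=328 sum_balances=0
After txn 4: dr=455 cr=455 sum_balances=0
After txn 5: dr=484 cr=484 sum_balances=0
After txn 6: dr=310 cr=310 sum_balances=0
After txn 7: dr=240 cr=240 sum_balances=0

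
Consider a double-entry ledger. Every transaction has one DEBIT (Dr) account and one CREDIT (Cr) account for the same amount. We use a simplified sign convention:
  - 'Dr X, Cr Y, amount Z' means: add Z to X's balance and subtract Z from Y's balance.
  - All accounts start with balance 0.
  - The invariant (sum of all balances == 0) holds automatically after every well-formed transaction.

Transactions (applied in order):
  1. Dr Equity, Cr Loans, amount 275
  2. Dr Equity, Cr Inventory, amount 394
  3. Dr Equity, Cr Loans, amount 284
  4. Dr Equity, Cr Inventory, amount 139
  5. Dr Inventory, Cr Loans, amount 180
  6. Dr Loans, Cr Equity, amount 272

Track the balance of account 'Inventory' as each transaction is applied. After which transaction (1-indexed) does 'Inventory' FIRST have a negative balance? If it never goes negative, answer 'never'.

After txn 1: Inventory=0
After txn 2: Inventory=-394

Answer: 2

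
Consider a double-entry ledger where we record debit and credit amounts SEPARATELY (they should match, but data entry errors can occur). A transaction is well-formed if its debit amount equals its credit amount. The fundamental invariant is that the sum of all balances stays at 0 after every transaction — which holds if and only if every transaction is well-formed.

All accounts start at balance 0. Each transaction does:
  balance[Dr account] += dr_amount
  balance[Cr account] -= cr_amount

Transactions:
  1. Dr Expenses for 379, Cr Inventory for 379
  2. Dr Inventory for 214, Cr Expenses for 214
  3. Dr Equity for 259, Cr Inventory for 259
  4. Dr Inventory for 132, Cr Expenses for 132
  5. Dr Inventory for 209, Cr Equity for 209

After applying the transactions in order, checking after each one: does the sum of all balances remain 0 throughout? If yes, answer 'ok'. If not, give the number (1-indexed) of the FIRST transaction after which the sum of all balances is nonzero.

Answer: ok

Derivation:
After txn 1: dr=379 cr=379 sum_balances=0
After txn 2: dr=214 cr=214 sum_balances=0
After txn 3: dr=259 cr=259 sum_balances=0
After txn 4: dr=132 cr=132 sum_balances=0
After txn 5: dr=209 cr=209 sum_balances=0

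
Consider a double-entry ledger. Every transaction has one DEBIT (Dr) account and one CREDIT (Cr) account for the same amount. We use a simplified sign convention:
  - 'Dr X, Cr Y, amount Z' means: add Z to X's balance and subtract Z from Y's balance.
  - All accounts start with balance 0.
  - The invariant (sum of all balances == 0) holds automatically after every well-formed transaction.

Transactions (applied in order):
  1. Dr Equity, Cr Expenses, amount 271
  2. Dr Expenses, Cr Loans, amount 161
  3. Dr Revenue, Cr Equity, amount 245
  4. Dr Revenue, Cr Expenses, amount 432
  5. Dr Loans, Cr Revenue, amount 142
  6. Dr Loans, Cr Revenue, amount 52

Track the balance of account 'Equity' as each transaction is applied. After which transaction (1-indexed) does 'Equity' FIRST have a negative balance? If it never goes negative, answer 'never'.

Answer: never

Derivation:
After txn 1: Equity=271
After txn 2: Equity=271
After txn 3: Equity=26
After txn 4: Equity=26
After txn 5: Equity=26
After txn 6: Equity=26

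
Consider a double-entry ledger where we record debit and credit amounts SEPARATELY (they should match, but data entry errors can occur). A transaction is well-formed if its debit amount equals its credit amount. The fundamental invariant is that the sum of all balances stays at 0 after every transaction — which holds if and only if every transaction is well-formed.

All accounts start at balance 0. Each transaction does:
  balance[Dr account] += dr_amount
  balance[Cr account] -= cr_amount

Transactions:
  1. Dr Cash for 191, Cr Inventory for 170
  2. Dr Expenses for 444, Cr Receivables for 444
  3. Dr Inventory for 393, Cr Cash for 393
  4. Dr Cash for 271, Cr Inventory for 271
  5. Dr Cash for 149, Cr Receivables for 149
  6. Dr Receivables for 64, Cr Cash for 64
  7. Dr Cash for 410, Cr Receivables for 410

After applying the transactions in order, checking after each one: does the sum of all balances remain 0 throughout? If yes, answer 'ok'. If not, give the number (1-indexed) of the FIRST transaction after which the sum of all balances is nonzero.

Answer: 1

Derivation:
After txn 1: dr=191 cr=170 sum_balances=21
After txn 2: dr=444 cr=444 sum_balances=21
After txn 3: dr=393 cr=393 sum_balances=21
After txn 4: dr=271 cr=271 sum_balances=21
After txn 5: dr=149 cr=149 sum_balances=21
After txn 6: dr=64 cr=64 sum_balances=21
After txn 7: dr=410 cr=410 sum_balances=21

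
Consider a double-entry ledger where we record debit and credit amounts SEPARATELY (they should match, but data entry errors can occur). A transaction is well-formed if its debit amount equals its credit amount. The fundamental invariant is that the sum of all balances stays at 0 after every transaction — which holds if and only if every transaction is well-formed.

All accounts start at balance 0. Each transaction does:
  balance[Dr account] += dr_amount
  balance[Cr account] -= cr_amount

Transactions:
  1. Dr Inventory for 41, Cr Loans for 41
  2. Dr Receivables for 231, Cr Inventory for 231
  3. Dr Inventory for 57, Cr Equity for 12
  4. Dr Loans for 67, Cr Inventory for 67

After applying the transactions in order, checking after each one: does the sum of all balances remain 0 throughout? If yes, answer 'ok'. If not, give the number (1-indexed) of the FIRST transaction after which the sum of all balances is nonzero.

Answer: 3

Derivation:
After txn 1: dr=41 cr=41 sum_balances=0
After txn 2: dr=231 cr=231 sum_balances=0
After txn 3: dr=57 cr=12 sum_balances=45
After txn 4: dr=67 cr=67 sum_balances=45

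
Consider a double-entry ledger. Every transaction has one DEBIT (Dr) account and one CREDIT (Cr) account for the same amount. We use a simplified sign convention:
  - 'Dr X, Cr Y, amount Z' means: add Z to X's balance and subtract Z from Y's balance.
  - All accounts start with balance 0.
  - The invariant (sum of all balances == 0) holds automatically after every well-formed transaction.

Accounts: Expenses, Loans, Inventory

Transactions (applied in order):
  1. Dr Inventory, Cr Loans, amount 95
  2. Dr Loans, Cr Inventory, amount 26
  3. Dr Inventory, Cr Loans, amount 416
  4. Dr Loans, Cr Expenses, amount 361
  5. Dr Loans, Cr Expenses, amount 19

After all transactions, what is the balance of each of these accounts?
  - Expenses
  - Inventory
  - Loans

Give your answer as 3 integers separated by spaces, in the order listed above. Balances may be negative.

Answer: -380 485 -105

Derivation:
After txn 1 (Dr Inventory, Cr Loans, amount 95): Inventory=95 Loans=-95
After txn 2 (Dr Loans, Cr Inventory, amount 26): Inventory=69 Loans=-69
After txn 3 (Dr Inventory, Cr Loans, amount 416): Inventory=485 Loans=-485
After txn 4 (Dr Loans, Cr Expenses, amount 361): Expenses=-361 Inventory=485 Loans=-124
After txn 5 (Dr Loans, Cr Expenses, amount 19): Expenses=-380 Inventory=485 Loans=-105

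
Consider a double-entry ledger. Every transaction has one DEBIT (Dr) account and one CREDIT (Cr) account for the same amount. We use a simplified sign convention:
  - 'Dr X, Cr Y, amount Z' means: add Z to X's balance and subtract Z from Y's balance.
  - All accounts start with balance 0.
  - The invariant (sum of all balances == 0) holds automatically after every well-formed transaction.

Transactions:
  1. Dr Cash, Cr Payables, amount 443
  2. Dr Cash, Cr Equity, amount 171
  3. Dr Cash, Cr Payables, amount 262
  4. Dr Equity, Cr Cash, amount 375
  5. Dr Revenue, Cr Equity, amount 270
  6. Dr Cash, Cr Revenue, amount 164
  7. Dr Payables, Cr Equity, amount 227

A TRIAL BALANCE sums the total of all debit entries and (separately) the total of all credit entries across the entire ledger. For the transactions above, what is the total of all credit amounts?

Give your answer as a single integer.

Txn 1: credit+=443
Txn 2: credit+=171
Txn 3: credit+=262
Txn 4: credit+=375
Txn 5: credit+=270
Txn 6: credit+=164
Txn 7: credit+=227
Total credits = 1912

Answer: 1912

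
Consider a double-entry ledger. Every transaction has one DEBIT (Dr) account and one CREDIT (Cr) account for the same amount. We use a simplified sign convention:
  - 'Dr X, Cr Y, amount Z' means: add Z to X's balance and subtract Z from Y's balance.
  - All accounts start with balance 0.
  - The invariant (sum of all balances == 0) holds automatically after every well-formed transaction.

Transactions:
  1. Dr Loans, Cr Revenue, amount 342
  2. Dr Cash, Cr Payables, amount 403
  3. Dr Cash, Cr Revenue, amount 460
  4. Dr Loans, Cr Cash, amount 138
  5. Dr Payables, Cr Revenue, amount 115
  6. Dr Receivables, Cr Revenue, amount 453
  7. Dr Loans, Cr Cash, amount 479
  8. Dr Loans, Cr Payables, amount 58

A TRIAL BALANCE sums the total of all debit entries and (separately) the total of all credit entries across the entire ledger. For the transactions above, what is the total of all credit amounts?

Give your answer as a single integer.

Txn 1: credit+=342
Txn 2: credit+=403
Txn 3: credit+=460
Txn 4: credit+=138
Txn 5: credit+=115
Txn 6: credit+=453
Txn 7: credit+=479
Txn 8: credit+=58
Total credits = 2448

Answer: 2448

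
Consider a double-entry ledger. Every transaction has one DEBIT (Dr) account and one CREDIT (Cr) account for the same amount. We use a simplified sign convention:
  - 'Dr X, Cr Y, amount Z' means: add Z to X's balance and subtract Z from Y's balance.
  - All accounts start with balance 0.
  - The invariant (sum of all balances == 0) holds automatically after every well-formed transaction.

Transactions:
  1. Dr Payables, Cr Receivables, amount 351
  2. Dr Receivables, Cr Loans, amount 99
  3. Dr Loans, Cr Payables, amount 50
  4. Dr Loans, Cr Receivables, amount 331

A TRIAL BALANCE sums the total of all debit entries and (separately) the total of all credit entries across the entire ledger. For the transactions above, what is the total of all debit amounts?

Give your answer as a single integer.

Answer: 831

Derivation:
Txn 1: debit+=351
Txn 2: debit+=99
Txn 3: debit+=50
Txn 4: debit+=331
Total debits = 831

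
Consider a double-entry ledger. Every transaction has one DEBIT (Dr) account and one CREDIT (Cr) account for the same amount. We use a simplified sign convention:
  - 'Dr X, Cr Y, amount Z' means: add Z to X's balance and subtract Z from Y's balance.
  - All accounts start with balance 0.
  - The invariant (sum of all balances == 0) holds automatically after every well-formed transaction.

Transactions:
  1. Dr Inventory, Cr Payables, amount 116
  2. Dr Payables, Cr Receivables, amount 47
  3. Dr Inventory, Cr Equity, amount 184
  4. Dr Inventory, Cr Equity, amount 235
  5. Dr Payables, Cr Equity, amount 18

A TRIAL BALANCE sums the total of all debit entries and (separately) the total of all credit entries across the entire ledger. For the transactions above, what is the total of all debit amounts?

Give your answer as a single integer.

Answer: 600

Derivation:
Txn 1: debit+=116
Txn 2: debit+=47
Txn 3: debit+=184
Txn 4: debit+=235
Txn 5: debit+=18
Total debits = 600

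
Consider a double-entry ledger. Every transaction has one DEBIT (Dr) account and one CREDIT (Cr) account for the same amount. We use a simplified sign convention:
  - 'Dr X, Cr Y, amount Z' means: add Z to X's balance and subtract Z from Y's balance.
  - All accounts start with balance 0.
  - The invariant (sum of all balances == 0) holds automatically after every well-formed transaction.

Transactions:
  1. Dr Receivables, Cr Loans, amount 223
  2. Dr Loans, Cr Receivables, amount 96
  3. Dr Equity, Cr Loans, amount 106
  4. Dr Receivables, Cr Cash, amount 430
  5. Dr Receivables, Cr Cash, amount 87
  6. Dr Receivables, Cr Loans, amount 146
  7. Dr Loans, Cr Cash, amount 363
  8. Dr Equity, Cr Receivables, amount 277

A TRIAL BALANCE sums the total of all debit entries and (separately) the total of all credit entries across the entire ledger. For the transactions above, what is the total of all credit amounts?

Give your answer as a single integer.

Answer: 1728

Derivation:
Txn 1: credit+=223
Txn 2: credit+=96
Txn 3: credit+=106
Txn 4: credit+=430
Txn 5: credit+=87
Txn 6: credit+=146
Txn 7: credit+=363
Txn 8: credit+=277
Total credits = 1728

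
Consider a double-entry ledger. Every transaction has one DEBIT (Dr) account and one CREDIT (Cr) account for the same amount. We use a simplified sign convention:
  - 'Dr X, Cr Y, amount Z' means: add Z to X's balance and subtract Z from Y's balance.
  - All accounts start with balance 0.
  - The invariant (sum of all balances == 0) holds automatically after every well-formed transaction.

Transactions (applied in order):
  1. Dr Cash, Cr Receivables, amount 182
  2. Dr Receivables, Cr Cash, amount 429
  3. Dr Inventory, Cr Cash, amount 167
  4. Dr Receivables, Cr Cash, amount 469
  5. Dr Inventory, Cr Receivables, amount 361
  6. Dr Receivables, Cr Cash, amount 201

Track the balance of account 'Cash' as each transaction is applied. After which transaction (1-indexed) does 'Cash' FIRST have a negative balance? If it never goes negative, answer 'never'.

After txn 1: Cash=182
After txn 2: Cash=-247

Answer: 2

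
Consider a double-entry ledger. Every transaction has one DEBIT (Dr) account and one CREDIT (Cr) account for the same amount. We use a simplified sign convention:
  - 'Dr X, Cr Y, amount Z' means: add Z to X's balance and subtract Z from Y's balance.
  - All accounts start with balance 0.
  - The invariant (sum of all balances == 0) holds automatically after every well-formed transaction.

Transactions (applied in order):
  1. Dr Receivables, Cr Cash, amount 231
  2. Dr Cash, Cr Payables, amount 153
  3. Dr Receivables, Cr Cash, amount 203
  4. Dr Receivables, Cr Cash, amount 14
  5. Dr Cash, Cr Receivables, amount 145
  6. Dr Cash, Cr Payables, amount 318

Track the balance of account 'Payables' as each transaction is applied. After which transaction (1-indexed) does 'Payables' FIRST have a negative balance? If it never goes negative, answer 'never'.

Answer: 2

Derivation:
After txn 1: Payables=0
After txn 2: Payables=-153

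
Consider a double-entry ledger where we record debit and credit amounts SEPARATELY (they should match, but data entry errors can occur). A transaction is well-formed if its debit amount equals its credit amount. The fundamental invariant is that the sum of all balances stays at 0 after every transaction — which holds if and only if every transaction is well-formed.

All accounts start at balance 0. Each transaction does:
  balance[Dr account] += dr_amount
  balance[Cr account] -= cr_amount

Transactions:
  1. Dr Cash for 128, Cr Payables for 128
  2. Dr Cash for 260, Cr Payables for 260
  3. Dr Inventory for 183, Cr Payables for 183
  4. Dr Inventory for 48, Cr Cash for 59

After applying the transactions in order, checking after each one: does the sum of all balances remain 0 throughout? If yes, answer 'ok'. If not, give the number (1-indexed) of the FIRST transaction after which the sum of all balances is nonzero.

After txn 1: dr=128 cr=128 sum_balances=0
After txn 2: dr=260 cr=260 sum_balances=0
After txn 3: dr=183 cr=183 sum_balances=0
After txn 4: dr=48 cr=59 sum_balances=-11

Answer: 4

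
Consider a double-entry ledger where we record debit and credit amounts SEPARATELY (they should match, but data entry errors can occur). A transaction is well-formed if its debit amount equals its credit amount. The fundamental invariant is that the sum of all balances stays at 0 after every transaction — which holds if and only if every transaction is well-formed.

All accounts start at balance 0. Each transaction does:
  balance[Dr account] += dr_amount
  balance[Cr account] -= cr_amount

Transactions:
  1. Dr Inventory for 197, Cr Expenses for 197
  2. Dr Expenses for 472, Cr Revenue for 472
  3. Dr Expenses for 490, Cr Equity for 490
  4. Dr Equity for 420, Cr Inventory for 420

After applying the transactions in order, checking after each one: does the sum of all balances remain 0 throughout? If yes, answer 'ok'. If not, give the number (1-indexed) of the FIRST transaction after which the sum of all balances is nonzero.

After txn 1: dr=197 cr=197 sum_balances=0
After txn 2: dr=472 cr=472 sum_balances=0
After txn 3: dr=490 cr=490 sum_balances=0
After txn 4: dr=420 cr=420 sum_balances=0

Answer: ok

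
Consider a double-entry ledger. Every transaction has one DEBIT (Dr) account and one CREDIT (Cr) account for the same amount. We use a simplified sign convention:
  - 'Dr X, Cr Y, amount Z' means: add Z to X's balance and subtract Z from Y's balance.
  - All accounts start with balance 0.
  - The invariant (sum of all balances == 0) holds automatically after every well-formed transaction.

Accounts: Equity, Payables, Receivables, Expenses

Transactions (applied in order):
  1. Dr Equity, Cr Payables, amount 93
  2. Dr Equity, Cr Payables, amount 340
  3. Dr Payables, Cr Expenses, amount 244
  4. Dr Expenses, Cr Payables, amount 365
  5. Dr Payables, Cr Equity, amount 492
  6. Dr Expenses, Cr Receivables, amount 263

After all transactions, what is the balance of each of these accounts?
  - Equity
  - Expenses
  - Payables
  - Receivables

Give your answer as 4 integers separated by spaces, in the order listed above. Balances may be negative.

After txn 1 (Dr Equity, Cr Payables, amount 93): Equity=93 Payables=-93
After txn 2 (Dr Equity, Cr Payables, amount 340): Equity=433 Payables=-433
After txn 3 (Dr Payables, Cr Expenses, amount 244): Equity=433 Expenses=-244 Payables=-189
After txn 4 (Dr Expenses, Cr Payables, amount 365): Equity=433 Expenses=121 Payables=-554
After txn 5 (Dr Payables, Cr Equity, amount 492): Equity=-59 Expenses=121 Payables=-62
After txn 6 (Dr Expenses, Cr Receivables, amount 263): Equity=-59 Expenses=384 Payables=-62 Receivables=-263

Answer: -59 384 -62 -263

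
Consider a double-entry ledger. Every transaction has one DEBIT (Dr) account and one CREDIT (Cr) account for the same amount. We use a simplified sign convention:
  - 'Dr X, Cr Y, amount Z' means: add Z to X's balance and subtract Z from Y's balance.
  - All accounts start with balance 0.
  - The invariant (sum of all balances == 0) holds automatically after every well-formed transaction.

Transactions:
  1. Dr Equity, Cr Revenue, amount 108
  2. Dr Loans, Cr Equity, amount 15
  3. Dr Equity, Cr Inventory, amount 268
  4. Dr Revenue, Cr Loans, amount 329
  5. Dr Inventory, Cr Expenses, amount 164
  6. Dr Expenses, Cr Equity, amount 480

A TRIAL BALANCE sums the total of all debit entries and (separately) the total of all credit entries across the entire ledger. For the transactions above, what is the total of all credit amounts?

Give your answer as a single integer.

Txn 1: credit+=108
Txn 2: credit+=15
Txn 3: credit+=268
Txn 4: credit+=329
Txn 5: credit+=164
Txn 6: credit+=480
Total credits = 1364

Answer: 1364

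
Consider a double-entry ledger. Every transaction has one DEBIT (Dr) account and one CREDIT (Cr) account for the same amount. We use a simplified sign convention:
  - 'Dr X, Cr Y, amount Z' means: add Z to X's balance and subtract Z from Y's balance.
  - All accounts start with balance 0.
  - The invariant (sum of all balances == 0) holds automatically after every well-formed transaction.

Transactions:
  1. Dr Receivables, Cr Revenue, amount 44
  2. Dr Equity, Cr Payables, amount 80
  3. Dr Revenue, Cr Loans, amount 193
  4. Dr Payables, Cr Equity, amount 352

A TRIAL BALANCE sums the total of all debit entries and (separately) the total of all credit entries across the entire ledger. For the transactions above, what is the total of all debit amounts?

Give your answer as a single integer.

Answer: 669

Derivation:
Txn 1: debit+=44
Txn 2: debit+=80
Txn 3: debit+=193
Txn 4: debit+=352
Total debits = 669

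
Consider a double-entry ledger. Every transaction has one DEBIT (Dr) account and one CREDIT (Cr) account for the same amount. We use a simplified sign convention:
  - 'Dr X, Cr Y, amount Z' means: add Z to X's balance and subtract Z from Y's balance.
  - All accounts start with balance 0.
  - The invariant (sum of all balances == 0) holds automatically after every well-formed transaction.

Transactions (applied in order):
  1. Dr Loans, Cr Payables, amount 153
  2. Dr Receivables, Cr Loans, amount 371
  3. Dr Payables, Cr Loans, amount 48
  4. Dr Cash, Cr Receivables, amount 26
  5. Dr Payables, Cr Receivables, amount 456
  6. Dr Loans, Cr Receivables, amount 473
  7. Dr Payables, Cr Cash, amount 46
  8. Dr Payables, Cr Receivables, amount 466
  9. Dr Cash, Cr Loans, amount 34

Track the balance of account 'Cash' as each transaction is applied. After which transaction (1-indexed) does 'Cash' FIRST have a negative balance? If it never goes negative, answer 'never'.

Answer: 7

Derivation:
After txn 1: Cash=0
After txn 2: Cash=0
After txn 3: Cash=0
After txn 4: Cash=26
After txn 5: Cash=26
After txn 6: Cash=26
After txn 7: Cash=-20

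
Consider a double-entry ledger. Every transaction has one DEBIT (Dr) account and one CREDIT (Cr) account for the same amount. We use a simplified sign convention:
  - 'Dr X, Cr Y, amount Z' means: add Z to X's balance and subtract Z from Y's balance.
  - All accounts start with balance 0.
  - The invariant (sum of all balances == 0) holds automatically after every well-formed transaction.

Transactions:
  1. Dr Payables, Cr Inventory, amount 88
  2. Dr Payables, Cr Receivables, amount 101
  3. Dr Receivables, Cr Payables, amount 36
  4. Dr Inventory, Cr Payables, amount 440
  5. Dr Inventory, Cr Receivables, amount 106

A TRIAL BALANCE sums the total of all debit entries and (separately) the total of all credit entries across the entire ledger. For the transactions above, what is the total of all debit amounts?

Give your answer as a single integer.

Answer: 771

Derivation:
Txn 1: debit+=88
Txn 2: debit+=101
Txn 3: debit+=36
Txn 4: debit+=440
Txn 5: debit+=106
Total debits = 771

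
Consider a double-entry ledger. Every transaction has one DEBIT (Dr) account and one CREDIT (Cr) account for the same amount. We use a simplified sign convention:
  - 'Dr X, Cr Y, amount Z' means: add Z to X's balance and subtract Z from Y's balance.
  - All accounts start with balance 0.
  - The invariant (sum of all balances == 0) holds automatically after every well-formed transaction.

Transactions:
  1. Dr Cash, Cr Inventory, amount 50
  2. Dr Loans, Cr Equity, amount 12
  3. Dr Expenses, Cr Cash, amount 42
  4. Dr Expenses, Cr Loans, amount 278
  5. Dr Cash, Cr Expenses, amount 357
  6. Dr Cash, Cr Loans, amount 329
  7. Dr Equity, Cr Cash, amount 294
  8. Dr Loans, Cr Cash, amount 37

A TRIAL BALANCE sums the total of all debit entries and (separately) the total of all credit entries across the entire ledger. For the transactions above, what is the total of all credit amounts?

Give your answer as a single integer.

Answer: 1399

Derivation:
Txn 1: credit+=50
Txn 2: credit+=12
Txn 3: credit+=42
Txn 4: credit+=278
Txn 5: credit+=357
Txn 6: credit+=329
Txn 7: credit+=294
Txn 8: credit+=37
Total credits = 1399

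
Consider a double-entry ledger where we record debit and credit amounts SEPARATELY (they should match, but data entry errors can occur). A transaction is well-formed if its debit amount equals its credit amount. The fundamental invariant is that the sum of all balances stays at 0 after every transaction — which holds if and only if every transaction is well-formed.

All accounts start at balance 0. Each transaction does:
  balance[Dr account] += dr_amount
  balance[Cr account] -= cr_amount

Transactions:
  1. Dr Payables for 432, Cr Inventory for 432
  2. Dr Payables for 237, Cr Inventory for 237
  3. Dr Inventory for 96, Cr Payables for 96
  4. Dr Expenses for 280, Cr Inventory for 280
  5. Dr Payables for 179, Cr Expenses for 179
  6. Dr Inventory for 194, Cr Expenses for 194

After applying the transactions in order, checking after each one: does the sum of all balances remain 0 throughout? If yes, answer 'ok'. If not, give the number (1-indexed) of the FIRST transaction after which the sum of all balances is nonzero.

After txn 1: dr=432 cr=432 sum_balances=0
After txn 2: dr=237 cr=237 sum_balances=0
After txn 3: dr=96 cr=96 sum_balances=0
After txn 4: dr=280 cr=280 sum_balances=0
After txn 5: dr=179 cr=179 sum_balances=0
After txn 6: dr=194 cr=194 sum_balances=0

Answer: ok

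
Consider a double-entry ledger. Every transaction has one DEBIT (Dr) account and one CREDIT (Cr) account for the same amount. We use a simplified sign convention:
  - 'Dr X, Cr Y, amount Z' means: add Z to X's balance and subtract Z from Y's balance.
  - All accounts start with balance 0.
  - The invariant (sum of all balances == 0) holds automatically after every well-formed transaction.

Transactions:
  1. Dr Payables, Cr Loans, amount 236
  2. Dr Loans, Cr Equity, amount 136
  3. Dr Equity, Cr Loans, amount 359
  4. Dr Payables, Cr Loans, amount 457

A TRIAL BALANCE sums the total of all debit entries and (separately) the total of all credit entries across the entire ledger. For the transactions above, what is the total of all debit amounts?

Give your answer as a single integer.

Txn 1: debit+=236
Txn 2: debit+=136
Txn 3: debit+=359
Txn 4: debit+=457
Total debits = 1188

Answer: 1188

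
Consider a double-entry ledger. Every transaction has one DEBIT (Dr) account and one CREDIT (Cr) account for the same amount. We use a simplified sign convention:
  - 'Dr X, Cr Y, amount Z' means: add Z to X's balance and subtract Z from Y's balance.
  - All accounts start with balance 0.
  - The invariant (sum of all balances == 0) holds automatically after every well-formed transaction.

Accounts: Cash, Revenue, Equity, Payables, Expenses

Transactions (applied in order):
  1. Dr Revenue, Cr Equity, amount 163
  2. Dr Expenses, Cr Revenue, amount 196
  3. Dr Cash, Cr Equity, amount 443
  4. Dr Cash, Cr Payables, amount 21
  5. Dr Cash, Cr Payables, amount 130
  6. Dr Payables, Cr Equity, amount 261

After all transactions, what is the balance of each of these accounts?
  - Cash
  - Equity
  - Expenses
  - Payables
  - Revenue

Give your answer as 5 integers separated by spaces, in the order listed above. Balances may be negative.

Answer: 594 -867 196 110 -33

Derivation:
After txn 1 (Dr Revenue, Cr Equity, amount 163): Equity=-163 Revenue=163
After txn 2 (Dr Expenses, Cr Revenue, amount 196): Equity=-163 Expenses=196 Revenue=-33
After txn 3 (Dr Cash, Cr Equity, amount 443): Cash=443 Equity=-606 Expenses=196 Revenue=-33
After txn 4 (Dr Cash, Cr Payables, amount 21): Cash=464 Equity=-606 Expenses=196 Payables=-21 Revenue=-33
After txn 5 (Dr Cash, Cr Payables, amount 130): Cash=594 Equity=-606 Expenses=196 Payables=-151 Revenue=-33
After txn 6 (Dr Payables, Cr Equity, amount 261): Cash=594 Equity=-867 Expenses=196 Payables=110 Revenue=-33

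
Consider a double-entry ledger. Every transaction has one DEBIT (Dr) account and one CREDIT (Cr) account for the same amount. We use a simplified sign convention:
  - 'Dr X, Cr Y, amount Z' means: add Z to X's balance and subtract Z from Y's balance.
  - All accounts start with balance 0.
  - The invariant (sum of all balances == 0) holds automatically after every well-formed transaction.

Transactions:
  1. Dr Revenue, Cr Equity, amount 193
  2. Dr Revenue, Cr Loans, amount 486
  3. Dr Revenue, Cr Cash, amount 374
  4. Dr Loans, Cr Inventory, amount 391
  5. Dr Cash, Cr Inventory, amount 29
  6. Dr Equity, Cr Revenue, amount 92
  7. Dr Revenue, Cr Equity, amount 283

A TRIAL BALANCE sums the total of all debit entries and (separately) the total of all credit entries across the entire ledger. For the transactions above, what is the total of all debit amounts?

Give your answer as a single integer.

Answer: 1848

Derivation:
Txn 1: debit+=193
Txn 2: debit+=486
Txn 3: debit+=374
Txn 4: debit+=391
Txn 5: debit+=29
Txn 6: debit+=92
Txn 7: debit+=283
Total debits = 1848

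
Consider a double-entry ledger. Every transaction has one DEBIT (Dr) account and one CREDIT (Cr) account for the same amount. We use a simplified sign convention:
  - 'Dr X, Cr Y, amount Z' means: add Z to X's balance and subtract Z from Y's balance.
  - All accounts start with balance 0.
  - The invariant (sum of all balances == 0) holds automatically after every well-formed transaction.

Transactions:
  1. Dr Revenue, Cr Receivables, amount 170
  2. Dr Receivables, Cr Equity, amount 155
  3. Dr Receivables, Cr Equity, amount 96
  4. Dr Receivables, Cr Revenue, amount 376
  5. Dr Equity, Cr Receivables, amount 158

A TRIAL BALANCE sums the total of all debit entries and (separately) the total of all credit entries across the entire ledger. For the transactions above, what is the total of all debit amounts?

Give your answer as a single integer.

Answer: 955

Derivation:
Txn 1: debit+=170
Txn 2: debit+=155
Txn 3: debit+=96
Txn 4: debit+=376
Txn 5: debit+=158
Total debits = 955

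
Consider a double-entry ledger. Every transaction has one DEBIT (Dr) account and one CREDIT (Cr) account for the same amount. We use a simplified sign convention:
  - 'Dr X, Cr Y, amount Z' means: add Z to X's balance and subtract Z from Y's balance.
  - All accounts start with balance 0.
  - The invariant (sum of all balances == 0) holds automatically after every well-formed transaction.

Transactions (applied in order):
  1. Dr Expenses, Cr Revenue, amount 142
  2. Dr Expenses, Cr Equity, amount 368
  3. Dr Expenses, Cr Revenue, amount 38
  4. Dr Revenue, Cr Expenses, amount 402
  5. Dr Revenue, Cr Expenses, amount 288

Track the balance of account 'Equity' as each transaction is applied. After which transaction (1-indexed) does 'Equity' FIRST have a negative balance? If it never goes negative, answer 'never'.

Answer: 2

Derivation:
After txn 1: Equity=0
After txn 2: Equity=-368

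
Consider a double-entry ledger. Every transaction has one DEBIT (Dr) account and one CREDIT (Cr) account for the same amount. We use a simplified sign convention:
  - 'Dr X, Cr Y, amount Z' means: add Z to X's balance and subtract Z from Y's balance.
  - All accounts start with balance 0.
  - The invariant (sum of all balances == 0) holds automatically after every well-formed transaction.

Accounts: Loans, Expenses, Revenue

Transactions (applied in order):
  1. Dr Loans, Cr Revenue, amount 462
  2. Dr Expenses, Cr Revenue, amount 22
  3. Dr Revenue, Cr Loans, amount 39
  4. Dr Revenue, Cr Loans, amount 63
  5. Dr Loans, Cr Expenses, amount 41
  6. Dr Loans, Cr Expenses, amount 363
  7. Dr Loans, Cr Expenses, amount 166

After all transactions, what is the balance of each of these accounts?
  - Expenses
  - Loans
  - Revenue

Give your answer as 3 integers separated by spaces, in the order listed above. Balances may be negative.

Answer: -548 930 -382

Derivation:
After txn 1 (Dr Loans, Cr Revenue, amount 462): Loans=462 Revenue=-462
After txn 2 (Dr Expenses, Cr Revenue, amount 22): Expenses=22 Loans=462 Revenue=-484
After txn 3 (Dr Revenue, Cr Loans, amount 39): Expenses=22 Loans=423 Revenue=-445
After txn 4 (Dr Revenue, Cr Loans, amount 63): Expenses=22 Loans=360 Revenue=-382
After txn 5 (Dr Loans, Cr Expenses, amount 41): Expenses=-19 Loans=401 Revenue=-382
After txn 6 (Dr Loans, Cr Expenses, amount 363): Expenses=-382 Loans=764 Revenue=-382
After txn 7 (Dr Loans, Cr Expenses, amount 166): Expenses=-548 Loans=930 Revenue=-382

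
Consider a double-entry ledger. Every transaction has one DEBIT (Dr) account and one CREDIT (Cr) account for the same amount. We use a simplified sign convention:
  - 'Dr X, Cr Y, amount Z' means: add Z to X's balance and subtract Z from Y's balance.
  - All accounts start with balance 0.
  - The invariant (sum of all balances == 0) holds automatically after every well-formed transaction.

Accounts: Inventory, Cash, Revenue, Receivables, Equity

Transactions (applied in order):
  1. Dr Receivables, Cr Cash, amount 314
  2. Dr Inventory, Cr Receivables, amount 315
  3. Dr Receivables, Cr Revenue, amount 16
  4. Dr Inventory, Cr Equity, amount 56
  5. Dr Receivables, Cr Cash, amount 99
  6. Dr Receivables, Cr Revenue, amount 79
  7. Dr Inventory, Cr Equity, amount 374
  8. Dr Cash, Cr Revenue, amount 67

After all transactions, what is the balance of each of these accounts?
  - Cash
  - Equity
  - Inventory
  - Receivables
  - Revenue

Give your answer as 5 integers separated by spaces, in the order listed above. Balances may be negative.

After txn 1 (Dr Receivables, Cr Cash, amount 314): Cash=-314 Receivables=314
After txn 2 (Dr Inventory, Cr Receivables, amount 315): Cash=-314 Inventory=315 Receivables=-1
After txn 3 (Dr Receivables, Cr Revenue, amount 16): Cash=-314 Inventory=315 Receivables=15 Revenue=-16
After txn 4 (Dr Inventory, Cr Equity, amount 56): Cash=-314 Equity=-56 Inventory=371 Receivables=15 Revenue=-16
After txn 5 (Dr Receivables, Cr Cash, amount 99): Cash=-413 Equity=-56 Inventory=371 Receivables=114 Revenue=-16
After txn 6 (Dr Receivables, Cr Revenue, amount 79): Cash=-413 Equity=-56 Inventory=371 Receivables=193 Revenue=-95
After txn 7 (Dr Inventory, Cr Equity, amount 374): Cash=-413 Equity=-430 Inventory=745 Receivables=193 Revenue=-95
After txn 8 (Dr Cash, Cr Revenue, amount 67): Cash=-346 Equity=-430 Inventory=745 Receivables=193 Revenue=-162

Answer: -346 -430 745 193 -162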